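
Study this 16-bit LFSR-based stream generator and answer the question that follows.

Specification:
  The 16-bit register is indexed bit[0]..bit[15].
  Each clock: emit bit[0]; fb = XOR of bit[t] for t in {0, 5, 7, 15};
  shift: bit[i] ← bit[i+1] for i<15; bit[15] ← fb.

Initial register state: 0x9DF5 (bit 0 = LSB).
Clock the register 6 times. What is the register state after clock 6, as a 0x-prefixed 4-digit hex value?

reg_0 = 0x9DF5
clock 1: out=1, reg = 0x4EFA
clock 2: out=0, reg = 0x277D
clock 3: out=1, reg = 0x13BE
clock 4: out=0, reg = 0x09DF
clock 5: out=1, reg = 0x04EF
clock 6: out=1, reg = 0x8277

0x8277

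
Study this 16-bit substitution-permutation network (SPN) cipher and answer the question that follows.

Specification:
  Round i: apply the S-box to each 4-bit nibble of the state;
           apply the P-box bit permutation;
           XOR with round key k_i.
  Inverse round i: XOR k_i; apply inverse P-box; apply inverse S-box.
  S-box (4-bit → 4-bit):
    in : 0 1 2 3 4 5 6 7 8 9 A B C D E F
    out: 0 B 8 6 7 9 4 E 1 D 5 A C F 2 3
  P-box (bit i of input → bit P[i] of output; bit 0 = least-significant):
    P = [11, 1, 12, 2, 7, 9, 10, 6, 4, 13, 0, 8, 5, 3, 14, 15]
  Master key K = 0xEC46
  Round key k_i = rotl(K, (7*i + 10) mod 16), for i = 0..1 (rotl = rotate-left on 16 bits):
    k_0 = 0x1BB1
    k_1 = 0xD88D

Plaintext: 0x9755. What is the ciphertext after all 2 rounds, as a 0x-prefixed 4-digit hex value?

0xC167

s_0 = plaintext = 0x9755
s_1 = Round(s_0, k_0) = 0xF254
s_2 = Round(s_1, k_1) = 0xC167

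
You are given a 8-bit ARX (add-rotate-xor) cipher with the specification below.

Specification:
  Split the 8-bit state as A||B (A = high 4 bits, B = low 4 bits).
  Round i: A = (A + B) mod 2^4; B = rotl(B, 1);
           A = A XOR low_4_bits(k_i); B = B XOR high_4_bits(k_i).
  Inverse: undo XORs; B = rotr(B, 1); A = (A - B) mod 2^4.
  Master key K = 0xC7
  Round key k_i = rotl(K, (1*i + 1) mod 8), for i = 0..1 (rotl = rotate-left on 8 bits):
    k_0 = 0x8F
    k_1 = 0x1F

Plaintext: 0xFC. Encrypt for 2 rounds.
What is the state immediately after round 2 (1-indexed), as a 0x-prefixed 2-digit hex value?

s_0 = plaintext = 0xFC
s_1 = Round(s_0, k_0) = 0x41
s_2 = Round(s_1, k_1) = 0xA3

0xA3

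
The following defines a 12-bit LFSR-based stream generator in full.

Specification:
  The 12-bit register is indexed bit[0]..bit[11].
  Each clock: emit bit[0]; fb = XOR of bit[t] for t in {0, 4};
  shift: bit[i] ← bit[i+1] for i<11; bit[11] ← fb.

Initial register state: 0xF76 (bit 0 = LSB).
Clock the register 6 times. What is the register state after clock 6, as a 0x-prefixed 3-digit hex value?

reg_0 = 0xF76
clock 1: out=0, reg = 0xFBB
clock 2: out=1, reg = 0x7DD
clock 3: out=1, reg = 0x3EE
clock 4: out=0, reg = 0x1F7
clock 5: out=1, reg = 0x0FB
clock 6: out=1, reg = 0x07D

0x07D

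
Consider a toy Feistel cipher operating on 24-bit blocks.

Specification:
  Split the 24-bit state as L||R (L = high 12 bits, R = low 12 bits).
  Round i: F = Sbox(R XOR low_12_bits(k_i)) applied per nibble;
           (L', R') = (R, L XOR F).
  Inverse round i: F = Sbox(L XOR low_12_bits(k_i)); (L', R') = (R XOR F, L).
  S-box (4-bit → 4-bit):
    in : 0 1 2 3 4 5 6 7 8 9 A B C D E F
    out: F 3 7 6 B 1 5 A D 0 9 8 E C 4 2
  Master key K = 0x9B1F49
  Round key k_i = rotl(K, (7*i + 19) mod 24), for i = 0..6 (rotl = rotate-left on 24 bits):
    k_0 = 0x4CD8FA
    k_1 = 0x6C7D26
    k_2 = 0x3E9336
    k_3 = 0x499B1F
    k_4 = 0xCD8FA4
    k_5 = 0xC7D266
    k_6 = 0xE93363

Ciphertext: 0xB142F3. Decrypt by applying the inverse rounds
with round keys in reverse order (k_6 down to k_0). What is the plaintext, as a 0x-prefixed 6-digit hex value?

0x250C21

s_0 = ciphertext = 0xB142F3
s_1 = InvRound(s_0, k_6) = 0xF59B14
s_2 = InvRound(s_1, k_5) = 0x776F59
s_3 = InvRound(s_2, k_4) = 0x29E776
s_4 = InvRound(s_3, k_3) = 0x7A529E
s_5 = InvRound(s_4, k_2) = 0x9987A5
s_6 = InvRound(s_5, k_1) = 0xC21998
s_7 = InvRound(s_6, k_0) = 0x250C21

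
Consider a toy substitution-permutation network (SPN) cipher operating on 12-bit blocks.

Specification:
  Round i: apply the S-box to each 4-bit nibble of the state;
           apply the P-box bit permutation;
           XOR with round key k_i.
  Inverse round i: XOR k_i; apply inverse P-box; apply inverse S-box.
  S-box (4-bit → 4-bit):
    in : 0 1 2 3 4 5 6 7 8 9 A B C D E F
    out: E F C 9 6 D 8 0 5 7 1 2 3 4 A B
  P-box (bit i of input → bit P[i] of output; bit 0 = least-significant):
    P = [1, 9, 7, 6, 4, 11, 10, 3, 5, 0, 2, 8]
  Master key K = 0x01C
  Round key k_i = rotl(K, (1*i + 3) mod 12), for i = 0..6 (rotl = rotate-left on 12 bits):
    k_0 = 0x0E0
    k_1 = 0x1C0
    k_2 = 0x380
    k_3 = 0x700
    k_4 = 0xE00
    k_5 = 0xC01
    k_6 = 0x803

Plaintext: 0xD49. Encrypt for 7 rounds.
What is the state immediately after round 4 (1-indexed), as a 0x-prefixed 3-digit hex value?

s_0 = plaintext = 0xD49
s_1 = Round(s_0, k_0) = 0xE66
s_2 = Round(s_1, k_1) = 0x089
s_3 = Round(s_2, k_2) = 0x417
s_4 = Round(s_3, k_3) = 0xB1D
s_5 = Round(s_4, k_4) = 0x299
s_6 = Round(s_5, k_5) = 0x397
s_7 = Round(s_6, k_6) = 0x533

0xB1D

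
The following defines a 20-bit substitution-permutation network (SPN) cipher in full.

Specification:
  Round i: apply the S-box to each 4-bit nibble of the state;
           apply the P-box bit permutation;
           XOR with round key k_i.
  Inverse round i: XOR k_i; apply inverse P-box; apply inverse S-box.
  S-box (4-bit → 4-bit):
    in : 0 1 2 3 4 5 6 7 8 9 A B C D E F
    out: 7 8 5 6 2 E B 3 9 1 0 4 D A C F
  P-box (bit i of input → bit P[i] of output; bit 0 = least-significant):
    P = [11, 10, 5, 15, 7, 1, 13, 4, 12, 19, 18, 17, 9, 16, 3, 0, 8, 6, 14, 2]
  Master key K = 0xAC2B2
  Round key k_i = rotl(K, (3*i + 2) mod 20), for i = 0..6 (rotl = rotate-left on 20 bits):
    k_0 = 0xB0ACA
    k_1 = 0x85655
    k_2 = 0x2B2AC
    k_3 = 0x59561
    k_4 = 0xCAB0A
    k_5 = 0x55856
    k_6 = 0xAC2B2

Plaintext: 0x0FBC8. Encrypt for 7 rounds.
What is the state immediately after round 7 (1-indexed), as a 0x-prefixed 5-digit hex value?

s_0 = plaintext = 0x0FBC8
s_1 = Round(s_0, k_0) = 0xEE113
s_2 = Round(s_1, k_1) = 0xA1268
s_3 = Round(s_2, k_2) = 0x62A3F
s_4 = Round(s_3, k_3) = 0x53A0F
s_5 = Round(s_4, k_4) = 0xD47E4
s_6 = Round(s_5, k_5) = 0xC6C02
s_7 = Round(s_6, k_6) = 0xDB915

0xDB915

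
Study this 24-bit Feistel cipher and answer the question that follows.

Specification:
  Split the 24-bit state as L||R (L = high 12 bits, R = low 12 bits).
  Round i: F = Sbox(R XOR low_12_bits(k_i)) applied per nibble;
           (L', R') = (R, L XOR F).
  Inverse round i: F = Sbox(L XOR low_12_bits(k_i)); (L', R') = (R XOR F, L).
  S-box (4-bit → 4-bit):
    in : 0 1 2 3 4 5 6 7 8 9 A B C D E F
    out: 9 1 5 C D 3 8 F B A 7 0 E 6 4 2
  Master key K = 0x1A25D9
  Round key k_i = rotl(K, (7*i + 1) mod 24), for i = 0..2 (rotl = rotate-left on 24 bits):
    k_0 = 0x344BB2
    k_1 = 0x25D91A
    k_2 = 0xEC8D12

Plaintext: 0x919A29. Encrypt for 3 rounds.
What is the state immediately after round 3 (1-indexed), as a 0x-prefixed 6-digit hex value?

0xB55066

s_0 = plaintext = 0x919A29
s_1 = Round(s_0, k_0) = 0xA298B9
s_2 = Round(s_1, k_1) = 0x8B9B55
s_3 = Round(s_2, k_2) = 0xB55066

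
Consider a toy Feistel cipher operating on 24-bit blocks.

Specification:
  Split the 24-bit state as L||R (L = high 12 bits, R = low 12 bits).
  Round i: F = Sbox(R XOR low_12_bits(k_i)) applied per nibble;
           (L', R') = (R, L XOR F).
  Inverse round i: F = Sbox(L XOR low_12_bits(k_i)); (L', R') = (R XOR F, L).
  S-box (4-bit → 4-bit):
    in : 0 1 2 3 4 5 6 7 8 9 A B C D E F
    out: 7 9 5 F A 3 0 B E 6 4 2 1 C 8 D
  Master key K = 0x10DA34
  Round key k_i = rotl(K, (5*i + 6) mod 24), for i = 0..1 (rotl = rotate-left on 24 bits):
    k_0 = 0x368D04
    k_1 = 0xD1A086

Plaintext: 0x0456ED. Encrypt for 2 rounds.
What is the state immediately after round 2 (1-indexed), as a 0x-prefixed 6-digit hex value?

0x2C334E

s_0 = plaintext = 0x0456ED
s_1 = Round(s_0, k_0) = 0x6ED2C3
s_2 = Round(s_1, k_1) = 0x2C334E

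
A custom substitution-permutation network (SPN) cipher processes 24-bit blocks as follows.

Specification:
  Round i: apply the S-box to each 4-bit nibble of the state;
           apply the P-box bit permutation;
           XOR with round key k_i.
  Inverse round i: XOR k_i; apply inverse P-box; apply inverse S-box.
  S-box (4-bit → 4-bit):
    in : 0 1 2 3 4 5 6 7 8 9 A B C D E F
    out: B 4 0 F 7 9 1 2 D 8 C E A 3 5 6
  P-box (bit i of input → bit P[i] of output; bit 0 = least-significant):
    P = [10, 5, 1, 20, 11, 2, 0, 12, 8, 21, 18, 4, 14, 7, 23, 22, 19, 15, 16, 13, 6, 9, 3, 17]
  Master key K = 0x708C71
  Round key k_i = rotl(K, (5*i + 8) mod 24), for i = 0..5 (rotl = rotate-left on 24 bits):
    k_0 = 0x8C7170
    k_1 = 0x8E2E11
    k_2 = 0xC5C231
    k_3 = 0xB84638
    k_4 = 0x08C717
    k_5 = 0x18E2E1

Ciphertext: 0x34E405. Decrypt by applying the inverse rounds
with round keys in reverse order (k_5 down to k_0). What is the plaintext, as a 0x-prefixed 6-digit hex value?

0x448B81

s_0 = ciphertext = 0x34E405
s_1 = InvRound(s_0, k_5) = 0xD67F7D
s_2 = InvRound(s_1, k_4) = 0x80A15B
s_3 = InvRound(s_2, k_3) = 0xD06D13
s_4 = InvRound(s_3, k_2) = 0x7B2E63
s_5 = InvRound(s_4, k_1) = 0x61AB2B
s_6 = InvRound(s_5, k_0) = 0x448B81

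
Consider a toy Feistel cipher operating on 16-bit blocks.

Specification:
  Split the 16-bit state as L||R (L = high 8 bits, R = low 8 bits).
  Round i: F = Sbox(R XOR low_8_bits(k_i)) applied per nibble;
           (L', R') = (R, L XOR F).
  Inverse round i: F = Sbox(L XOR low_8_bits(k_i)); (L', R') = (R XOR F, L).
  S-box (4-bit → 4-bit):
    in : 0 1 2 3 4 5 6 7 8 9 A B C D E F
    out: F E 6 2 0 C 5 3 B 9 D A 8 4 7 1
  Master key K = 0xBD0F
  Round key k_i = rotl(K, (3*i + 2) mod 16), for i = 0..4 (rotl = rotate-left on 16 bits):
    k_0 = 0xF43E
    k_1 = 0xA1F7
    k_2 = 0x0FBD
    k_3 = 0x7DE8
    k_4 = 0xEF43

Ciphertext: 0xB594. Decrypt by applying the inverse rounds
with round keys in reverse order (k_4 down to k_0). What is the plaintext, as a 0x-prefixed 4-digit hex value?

s_0 = ciphertext = 0xB594
s_1 = InvRound(s_0, k_4) = 0x81B5
s_2 = InvRound(s_1, k_3) = 0xEC81
s_3 = InvRound(s_2, k_2) = 0x4FEC
s_4 = InvRound(s_3, k_1) = 0x474F
s_5 = InvRound(s_4, k_0) = 0x7647

0x7647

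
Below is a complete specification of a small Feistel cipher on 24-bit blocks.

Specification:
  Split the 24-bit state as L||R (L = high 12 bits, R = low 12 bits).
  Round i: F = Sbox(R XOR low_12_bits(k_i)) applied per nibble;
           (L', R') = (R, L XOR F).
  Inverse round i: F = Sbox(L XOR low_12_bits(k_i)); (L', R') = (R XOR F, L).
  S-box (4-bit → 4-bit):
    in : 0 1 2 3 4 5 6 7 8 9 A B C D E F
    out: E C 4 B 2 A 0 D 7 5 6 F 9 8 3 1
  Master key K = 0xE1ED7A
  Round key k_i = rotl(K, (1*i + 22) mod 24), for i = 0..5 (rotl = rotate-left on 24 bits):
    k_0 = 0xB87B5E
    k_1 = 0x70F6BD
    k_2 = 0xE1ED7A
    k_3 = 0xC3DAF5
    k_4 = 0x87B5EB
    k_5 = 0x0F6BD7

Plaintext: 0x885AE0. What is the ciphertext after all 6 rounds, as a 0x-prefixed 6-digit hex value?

s_0 = plaintext = 0x885AE0
s_1 = Round(s_0, k_0) = 0xAE0476
s_2 = Round(s_1, k_1) = 0x476E7F
s_3 = Round(s_2, k_2) = 0xE7FF9C
s_4 = Round(s_3, k_3) = 0xF9C47A
s_5 = Round(s_4, k_4) = 0x47A3C0
s_6 = Round(s_5, k_5) = 0x3C03B7

0x3C03B7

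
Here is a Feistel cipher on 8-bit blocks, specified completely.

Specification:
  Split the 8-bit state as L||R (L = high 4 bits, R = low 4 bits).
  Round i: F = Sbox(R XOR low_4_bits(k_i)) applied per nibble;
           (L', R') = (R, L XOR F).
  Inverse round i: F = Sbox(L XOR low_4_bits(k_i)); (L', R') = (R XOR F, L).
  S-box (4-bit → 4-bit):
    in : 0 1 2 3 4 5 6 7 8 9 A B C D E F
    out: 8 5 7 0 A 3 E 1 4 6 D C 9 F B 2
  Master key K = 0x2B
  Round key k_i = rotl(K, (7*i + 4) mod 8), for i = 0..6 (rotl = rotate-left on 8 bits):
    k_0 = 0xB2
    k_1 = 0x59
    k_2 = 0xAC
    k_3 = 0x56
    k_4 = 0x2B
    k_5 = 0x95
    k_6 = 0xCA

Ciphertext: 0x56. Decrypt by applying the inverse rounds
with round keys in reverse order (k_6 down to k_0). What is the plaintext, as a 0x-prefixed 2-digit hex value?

0xC3

s_0 = ciphertext = 0x56
s_1 = InvRound(s_0, k_6) = 0x45
s_2 = InvRound(s_1, k_5) = 0x04
s_3 = InvRound(s_2, k_4) = 0x80
s_4 = InvRound(s_3, k_3) = 0xB8
s_5 = InvRound(s_4, k_2) = 0x9B
s_6 = InvRound(s_5, k_1) = 0x39
s_7 = InvRound(s_6, k_0) = 0xC3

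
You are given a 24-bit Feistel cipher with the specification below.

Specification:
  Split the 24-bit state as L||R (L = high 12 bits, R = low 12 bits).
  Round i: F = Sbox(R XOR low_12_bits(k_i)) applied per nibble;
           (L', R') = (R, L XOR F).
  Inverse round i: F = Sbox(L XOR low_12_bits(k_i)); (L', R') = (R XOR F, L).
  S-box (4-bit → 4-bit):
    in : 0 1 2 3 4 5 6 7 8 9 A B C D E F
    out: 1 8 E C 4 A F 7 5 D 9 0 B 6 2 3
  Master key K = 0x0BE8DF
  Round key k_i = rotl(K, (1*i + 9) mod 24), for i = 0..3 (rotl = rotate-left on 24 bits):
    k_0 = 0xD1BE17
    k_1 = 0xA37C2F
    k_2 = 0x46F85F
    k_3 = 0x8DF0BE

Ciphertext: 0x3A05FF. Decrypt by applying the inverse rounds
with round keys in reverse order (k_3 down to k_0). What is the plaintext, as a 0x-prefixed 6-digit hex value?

s_0 = ciphertext = 0x3A05FF
s_1 = InvRound(s_0, k_3) = 0x97D3A0
s_2 = InvRound(s_1, k_2) = 0xB4E97D
s_3 = InvRound(s_2, k_1) = 0xE85B4E
s_4 = InvRound(s_3, k_0) = 0xA90E85

0xA90E85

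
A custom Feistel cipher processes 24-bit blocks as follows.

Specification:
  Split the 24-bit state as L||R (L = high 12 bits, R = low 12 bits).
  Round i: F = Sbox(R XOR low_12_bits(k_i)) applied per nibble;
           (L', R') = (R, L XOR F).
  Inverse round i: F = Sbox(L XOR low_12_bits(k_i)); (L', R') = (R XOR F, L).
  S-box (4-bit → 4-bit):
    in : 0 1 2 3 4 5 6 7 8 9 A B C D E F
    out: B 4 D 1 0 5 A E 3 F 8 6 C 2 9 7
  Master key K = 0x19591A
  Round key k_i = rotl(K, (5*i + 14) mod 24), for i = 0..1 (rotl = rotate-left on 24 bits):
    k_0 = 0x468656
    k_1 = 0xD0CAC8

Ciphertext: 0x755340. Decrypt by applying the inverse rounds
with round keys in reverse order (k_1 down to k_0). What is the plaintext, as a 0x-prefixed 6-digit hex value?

s_0 = ciphertext = 0x755340
s_1 = InvRound(s_0, k_1) = 0x1B2755
s_2 = InvRound(s_1, k_0) = 0x9C51B2

0x9C51B2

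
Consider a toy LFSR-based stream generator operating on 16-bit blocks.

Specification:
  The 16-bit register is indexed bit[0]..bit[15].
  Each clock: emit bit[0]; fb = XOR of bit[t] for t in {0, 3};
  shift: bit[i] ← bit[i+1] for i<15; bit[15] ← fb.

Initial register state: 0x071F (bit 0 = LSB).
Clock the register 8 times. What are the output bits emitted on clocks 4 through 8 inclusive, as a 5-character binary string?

11000

reg_0 = 0x071F
clock 1: out=1, reg = 0x038F
clock 2: out=1, reg = 0x01C7
clock 3: out=1, reg = 0x80E3
clock 4: out=1, reg = 0xC071
clock 5: out=1, reg = 0xE038
clock 6: out=0, reg = 0xF01C
clock 7: out=0, reg = 0xF80E
clock 8: out=0, reg = 0xFC07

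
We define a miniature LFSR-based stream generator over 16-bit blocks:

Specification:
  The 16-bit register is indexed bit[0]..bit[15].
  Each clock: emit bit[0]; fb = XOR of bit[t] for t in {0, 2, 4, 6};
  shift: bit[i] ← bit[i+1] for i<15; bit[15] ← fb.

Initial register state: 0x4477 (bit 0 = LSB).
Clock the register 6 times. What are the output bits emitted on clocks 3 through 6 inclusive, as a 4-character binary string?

1011

reg_0 = 0x4477
clock 1: out=1, reg = 0x223B
clock 2: out=1, reg = 0x111D
clock 3: out=1, reg = 0x888E
clock 4: out=0, reg = 0xC447
clock 5: out=1, reg = 0xE223
clock 6: out=1, reg = 0xF111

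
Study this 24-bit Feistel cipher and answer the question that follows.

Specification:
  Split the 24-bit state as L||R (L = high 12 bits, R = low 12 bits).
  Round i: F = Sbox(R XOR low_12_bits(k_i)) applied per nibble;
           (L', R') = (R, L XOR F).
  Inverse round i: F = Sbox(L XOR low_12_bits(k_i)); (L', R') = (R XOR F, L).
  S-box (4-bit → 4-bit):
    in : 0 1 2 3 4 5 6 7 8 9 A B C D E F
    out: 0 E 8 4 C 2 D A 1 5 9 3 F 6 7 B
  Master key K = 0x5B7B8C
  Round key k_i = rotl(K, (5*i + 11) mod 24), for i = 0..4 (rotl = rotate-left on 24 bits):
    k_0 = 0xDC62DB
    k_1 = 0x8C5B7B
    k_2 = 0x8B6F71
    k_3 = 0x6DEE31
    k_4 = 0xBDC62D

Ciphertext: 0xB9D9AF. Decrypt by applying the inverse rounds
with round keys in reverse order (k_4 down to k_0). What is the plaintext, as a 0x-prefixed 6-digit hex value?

0x8DF3C0

s_0 = ciphertext = 0xB9D9AF
s_1 = InvRound(s_0, k_4) = 0xF9FB9D
s_2 = InvRound(s_1, k_3) = 0x50AF9F
s_3 = InvRound(s_2, k_2) = 0x63C50A
s_4 = InvRound(s_3, k_1) = 0x3C063C
s_5 = InvRound(s_4, k_0) = 0x8DF3C0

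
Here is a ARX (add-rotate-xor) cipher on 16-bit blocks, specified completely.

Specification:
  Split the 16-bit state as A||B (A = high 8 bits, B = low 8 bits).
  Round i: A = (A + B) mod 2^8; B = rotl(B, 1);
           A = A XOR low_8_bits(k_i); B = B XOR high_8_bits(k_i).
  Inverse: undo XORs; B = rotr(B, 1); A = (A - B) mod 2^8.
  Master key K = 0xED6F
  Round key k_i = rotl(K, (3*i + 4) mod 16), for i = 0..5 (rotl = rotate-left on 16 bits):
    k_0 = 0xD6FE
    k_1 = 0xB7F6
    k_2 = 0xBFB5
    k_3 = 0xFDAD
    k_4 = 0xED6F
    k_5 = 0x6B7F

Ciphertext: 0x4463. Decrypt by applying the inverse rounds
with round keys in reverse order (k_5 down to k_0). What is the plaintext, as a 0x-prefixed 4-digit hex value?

s_0 = ciphertext = 0x4463
s_1 = InvRound(s_0, k_5) = 0x3704
s_2 = InvRound(s_1, k_4) = 0x64F4
s_3 = InvRound(s_2, k_3) = 0x4584
s_4 = InvRound(s_3, k_2) = 0x539D
s_5 = InvRound(s_4, k_1) = 0x9015
s_6 = InvRound(s_5, k_0) = 0x8DE1

0x8DE1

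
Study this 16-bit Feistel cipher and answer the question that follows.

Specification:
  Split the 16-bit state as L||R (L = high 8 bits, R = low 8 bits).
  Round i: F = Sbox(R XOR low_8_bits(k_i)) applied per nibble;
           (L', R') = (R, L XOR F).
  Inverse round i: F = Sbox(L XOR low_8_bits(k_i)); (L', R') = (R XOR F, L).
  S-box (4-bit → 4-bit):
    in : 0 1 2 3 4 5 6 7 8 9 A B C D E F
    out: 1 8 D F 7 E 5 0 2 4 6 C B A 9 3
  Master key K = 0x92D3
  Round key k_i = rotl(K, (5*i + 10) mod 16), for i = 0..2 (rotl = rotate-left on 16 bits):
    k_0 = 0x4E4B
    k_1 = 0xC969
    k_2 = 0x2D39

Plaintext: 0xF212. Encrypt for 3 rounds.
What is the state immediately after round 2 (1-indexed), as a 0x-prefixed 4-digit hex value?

0x1611

s_0 = plaintext = 0xF212
s_1 = Round(s_0, k_0) = 0x1216
s_2 = Round(s_1, k_1) = 0x1611
s_3 = Round(s_2, k_2) = 0x11C4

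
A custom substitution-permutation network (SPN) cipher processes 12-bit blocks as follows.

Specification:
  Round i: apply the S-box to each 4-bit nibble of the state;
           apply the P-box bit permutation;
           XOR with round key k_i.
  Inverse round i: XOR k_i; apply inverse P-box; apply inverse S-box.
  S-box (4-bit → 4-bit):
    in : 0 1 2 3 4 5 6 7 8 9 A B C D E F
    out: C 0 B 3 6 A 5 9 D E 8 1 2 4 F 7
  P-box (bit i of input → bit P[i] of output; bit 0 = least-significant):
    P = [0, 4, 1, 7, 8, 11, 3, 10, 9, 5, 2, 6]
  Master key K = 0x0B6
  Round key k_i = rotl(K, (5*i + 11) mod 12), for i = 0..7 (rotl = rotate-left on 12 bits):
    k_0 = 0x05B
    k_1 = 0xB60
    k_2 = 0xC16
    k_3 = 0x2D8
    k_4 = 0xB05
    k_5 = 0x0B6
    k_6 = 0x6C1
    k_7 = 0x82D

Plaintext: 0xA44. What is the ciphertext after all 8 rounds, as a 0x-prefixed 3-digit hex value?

0x3B5

s_0 = plaintext = 0xA44
s_1 = Round(s_0, k_0) = 0x801
s_2 = Round(s_1, k_1) = 0xD2C
s_3 = Round(s_2, k_2) = 0x102
s_4 = Round(s_3, k_3) = 0x641
s_5 = Round(s_4, k_4) = 0x109
s_6 = Round(s_5, k_5) = 0x42C
s_7 = Round(s_6, k_6) = 0xBF5
s_8 = Round(s_7, k_7) = 0x3B5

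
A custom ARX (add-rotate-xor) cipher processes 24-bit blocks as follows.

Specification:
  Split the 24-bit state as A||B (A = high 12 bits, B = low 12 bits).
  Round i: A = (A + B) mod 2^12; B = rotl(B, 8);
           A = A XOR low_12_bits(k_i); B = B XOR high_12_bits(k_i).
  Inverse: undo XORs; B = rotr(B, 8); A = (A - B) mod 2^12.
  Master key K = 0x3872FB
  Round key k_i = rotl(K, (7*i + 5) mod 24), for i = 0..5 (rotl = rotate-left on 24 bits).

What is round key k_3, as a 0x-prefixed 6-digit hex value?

K = 0x3872FB
k_0 = rotl(K, (7*0+5) mod 24) = rotl(K, 5) = 0x0E5F67
k_1 = rotl(K, (7*1+5) mod 24) = rotl(K, 12) = 0x2FB387
k_2 = rotl(K, (7*2+5) mod 24) = rotl(K, 19) = 0xD9C397
k_3 = rotl(K, (7*3+5) mod 24) = rotl(K, 2) = 0xE1CBEC

0xE1CBEC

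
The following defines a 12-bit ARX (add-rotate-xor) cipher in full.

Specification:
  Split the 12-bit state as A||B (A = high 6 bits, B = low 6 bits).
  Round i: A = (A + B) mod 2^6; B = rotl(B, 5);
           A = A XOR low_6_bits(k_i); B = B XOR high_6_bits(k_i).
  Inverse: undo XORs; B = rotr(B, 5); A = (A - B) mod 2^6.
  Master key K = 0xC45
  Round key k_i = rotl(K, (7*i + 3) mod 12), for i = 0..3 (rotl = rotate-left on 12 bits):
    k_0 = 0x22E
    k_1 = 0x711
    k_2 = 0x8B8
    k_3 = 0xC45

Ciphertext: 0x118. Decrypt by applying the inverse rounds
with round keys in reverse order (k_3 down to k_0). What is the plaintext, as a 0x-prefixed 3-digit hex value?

s_0 = ciphertext = 0x118
s_1 = InvRound(s_0, k_3) = 0xB93
s_2 = InvRound(s_1, k_2) = 0xCE3
s_3 = InvRound(s_2, k_1) = 0x8FF
s_4 = InvRound(s_3, k_0) = 0x7AF

0x7AF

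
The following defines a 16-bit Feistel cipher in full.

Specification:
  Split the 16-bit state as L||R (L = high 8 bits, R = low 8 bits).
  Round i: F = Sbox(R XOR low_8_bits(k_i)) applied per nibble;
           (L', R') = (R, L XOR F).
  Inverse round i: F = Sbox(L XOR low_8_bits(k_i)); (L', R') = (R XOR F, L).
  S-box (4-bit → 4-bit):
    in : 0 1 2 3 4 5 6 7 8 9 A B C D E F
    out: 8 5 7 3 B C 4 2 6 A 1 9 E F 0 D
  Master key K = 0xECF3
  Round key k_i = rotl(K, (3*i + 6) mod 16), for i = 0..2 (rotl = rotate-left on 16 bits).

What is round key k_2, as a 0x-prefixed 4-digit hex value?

0x3ECF

K = 0xECF3
k_0 = rotl(K, (3*0+6) mod 16) = rotl(K, 6) = 0x3CFB
k_1 = rotl(K, (3*1+6) mod 16) = rotl(K, 9) = 0xE7D9
k_2 = rotl(K, (3*2+6) mod 16) = rotl(K, 12) = 0x3ECF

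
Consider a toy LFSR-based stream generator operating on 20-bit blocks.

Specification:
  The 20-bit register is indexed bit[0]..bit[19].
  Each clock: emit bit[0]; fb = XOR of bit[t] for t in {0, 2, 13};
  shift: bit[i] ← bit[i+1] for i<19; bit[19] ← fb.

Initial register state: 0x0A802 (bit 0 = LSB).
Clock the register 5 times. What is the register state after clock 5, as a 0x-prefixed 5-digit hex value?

reg_0 = 0x0A802
clock 1: out=0, reg = 0x85401
clock 2: out=1, reg = 0xC2A00
clock 3: out=0, reg = 0xE1500
clock 4: out=0, reg = 0x70A80
clock 5: out=0, reg = 0x38540

0x38540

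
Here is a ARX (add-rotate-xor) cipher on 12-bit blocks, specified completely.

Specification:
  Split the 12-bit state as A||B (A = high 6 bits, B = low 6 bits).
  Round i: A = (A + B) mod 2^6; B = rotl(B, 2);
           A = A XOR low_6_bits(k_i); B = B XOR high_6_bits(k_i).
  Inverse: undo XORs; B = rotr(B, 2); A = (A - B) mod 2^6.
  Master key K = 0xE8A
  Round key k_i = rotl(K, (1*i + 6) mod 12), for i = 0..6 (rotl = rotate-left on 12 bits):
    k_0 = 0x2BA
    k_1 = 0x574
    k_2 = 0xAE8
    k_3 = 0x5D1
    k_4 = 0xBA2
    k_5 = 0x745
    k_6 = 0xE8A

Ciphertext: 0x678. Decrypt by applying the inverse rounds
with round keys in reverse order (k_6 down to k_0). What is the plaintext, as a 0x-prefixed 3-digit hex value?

s_0 = ciphertext = 0x678
s_1 = InvRound(s_0, k_6) = 0xCE0
s_2 = InvRound(s_1, k_5) = 0x5DF
s_3 = InvRound(s_2, k_4) = 0x65C
s_4 = InvRound(s_3, k_3) = 0x5B2
s_5 = InvRound(s_4, k_2) = 0xA16
s_6 = InvRound(s_5, k_1) = 0xB30
s_7 = InvRound(s_6, k_0) = 0xA2E

0xA2E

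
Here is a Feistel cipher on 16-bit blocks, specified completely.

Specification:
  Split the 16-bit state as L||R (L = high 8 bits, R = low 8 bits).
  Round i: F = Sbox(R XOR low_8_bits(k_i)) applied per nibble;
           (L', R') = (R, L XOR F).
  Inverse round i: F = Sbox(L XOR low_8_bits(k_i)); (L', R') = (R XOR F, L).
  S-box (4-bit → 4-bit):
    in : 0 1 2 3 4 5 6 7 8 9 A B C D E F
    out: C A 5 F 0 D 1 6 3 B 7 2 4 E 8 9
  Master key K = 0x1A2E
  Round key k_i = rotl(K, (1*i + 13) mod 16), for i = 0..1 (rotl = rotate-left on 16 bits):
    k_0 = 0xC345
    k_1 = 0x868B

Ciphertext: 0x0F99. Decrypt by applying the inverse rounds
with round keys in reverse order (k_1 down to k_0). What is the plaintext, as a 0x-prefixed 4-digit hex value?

s_0 = ciphertext = 0x0F99
s_1 = InvRound(s_0, k_1) = 0xA90F
s_2 = InvRound(s_1, k_0) = 0x8BA9

0x8BA9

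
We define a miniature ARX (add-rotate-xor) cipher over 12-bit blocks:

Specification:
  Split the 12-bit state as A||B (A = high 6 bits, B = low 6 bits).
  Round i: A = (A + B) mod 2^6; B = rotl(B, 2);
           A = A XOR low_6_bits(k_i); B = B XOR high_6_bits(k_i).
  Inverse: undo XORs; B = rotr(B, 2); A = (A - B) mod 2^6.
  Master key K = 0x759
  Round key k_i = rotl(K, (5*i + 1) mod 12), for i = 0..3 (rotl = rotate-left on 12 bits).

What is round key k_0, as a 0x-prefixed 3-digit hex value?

K = 0x759
k_0 = rotl(K, (5*0+1) mod 12) = rotl(K, 1) = 0xEB2

0xEB2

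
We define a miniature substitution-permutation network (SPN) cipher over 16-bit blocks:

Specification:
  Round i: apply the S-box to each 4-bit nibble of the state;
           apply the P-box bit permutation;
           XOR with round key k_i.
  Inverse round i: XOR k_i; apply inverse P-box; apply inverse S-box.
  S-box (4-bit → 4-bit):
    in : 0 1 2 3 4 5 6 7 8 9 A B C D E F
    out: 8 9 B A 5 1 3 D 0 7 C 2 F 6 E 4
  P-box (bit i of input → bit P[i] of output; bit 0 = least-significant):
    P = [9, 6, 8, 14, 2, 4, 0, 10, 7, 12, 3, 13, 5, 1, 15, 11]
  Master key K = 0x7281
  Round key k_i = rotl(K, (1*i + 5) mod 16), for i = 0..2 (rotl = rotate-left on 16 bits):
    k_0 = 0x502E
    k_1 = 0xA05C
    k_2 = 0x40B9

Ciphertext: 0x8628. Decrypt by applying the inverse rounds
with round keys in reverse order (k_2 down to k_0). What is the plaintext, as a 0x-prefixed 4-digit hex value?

s_0 = ciphertext = 0x8628
s_1 = InvRound(s_0, k_2) = 0xF5E1
s_2 = InvRound(s_1, k_1) = 0x59CA
s_3 = InvRound(s_2, k_0) = 0x155D

0x155D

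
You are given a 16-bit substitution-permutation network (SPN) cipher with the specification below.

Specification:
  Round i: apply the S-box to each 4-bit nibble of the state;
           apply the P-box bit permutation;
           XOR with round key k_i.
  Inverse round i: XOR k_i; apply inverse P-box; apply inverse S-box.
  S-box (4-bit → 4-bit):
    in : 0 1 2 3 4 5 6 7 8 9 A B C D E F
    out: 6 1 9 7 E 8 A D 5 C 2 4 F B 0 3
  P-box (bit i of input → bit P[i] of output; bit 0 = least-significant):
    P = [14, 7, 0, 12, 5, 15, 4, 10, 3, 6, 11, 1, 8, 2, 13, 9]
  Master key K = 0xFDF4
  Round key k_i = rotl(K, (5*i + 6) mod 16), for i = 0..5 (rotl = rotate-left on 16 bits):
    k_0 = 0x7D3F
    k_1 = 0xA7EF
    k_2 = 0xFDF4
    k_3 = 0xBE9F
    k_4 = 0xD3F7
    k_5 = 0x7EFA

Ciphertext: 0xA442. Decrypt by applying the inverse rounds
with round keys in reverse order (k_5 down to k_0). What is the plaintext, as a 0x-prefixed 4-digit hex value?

0x1F0F

s_0 = ciphertext = 0xA442
s_1 = InvRound(s_0, k_5) = 0x583D
s_2 = InvRound(s_1, k_4) = 0x2CAA
s_3 = InvRound(s_2, k_3) = 0x6E39
s_4 = InvRound(s_3, k_2) = 0xDFA4
s_5 = InvRound(s_4, k_1) = 0xBCE7
s_6 = InvRound(s_5, k_0) = 0x1F0F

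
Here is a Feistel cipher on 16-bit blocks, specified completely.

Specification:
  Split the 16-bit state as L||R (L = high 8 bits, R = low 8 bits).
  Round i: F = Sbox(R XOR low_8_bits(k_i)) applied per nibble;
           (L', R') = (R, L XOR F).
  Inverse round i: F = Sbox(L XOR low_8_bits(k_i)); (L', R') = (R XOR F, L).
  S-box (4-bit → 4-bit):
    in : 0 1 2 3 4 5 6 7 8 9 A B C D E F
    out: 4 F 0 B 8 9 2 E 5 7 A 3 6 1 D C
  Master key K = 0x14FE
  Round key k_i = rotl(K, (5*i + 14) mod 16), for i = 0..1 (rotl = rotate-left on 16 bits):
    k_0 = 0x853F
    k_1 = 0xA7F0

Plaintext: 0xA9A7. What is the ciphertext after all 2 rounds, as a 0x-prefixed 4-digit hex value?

0xDCA1

s_0 = plaintext = 0xA9A7
s_1 = Round(s_0, k_0) = 0xA7DC
s_2 = Round(s_1, k_1) = 0xDCA1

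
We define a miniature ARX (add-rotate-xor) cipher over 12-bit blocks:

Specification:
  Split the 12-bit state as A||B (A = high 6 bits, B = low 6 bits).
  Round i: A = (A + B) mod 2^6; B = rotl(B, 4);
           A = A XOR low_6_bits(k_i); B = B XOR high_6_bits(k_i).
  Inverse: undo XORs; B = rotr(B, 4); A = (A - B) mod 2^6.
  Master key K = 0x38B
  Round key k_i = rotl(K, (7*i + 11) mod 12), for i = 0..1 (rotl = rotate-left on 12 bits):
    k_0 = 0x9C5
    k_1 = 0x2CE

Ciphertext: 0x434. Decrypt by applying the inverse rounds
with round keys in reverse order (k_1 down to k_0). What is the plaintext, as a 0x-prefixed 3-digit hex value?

0xE61

s_0 = ciphertext = 0x434
s_1 = InvRound(s_0, k_1) = 0x7FF
s_2 = InvRound(s_1, k_0) = 0xE61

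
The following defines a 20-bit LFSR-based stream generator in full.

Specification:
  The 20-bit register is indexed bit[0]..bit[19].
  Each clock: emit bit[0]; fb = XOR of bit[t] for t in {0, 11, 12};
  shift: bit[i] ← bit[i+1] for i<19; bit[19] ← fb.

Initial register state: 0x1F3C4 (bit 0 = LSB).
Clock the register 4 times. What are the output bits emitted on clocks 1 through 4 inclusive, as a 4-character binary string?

0010

reg_0 = 0x1F3C4
clock 1: out=0, reg = 0x8F9E2
clock 2: out=0, reg = 0x47CF1
clock 3: out=1, reg = 0xA3E78
clock 4: out=0, reg = 0x51F3C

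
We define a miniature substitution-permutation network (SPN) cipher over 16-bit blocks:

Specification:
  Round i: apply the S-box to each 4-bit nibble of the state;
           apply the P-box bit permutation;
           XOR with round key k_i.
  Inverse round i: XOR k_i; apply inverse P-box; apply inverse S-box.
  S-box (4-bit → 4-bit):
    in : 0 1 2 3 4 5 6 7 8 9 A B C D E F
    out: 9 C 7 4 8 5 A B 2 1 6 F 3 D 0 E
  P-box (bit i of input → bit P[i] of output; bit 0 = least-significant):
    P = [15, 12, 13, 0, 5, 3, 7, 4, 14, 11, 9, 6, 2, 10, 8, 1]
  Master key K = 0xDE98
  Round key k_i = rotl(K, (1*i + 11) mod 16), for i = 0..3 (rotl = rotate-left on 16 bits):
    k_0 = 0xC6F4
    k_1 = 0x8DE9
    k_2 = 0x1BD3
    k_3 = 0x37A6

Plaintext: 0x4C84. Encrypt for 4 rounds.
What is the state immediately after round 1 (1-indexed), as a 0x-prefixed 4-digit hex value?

s_0 = plaintext = 0x4C84
s_1 = Round(s_0, k_0) = 0x8EFF
s_2 = Round(s_1, k_1) = 0xB970
s_3 = Round(s_2, k_2) = 0xDEEC
s_4 = Round(s_3, k_3) = 0xA6A0

0x8EFF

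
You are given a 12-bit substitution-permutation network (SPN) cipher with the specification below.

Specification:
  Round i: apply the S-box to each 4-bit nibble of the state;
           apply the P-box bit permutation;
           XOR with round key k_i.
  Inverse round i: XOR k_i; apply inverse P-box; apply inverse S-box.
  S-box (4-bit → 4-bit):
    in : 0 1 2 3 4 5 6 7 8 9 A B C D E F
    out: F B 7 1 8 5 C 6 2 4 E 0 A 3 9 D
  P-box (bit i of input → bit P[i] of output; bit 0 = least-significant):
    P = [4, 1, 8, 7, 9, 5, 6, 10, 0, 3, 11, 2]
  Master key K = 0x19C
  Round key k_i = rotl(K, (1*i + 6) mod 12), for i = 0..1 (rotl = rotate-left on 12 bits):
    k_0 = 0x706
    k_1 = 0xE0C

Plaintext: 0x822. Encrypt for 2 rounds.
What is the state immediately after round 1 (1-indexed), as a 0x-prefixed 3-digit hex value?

s_0 = plaintext = 0x822
s_1 = Round(s_0, k_0) = 0x47C
s_2 = Round(s_1, k_1) = 0xEEA

0x47C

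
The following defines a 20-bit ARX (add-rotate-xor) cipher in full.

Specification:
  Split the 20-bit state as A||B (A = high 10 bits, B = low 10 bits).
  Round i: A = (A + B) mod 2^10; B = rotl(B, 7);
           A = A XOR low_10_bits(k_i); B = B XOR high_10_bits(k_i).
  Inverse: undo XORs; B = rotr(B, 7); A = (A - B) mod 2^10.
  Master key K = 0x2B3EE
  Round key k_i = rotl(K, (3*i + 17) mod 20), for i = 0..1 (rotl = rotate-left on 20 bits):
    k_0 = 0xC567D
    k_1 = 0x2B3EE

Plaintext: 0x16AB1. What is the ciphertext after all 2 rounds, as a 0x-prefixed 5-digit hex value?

s_0 = plaintext = 0x16AB1
s_1 = Round(s_0, k_0) = 0x5DBC3
s_2 = Round(s_1, k_1) = 0xB5D54

0xB5D54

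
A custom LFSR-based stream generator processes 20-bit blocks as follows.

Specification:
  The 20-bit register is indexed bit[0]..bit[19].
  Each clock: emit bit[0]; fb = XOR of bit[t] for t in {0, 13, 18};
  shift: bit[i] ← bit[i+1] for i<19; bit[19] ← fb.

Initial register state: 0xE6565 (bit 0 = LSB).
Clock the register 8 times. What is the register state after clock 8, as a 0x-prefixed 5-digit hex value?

0xD1E65

reg_0 = 0xE6565
clock 1: out=1, reg = 0xF32B2
clock 2: out=0, reg = 0x79959
clock 3: out=1, reg = 0x3CCAC
clock 4: out=0, reg = 0x1E656
clock 5: out=0, reg = 0x8F32B
clock 6: out=1, reg = 0x47995
clock 7: out=1, reg = 0xA3CCA
clock 8: out=0, reg = 0xD1E65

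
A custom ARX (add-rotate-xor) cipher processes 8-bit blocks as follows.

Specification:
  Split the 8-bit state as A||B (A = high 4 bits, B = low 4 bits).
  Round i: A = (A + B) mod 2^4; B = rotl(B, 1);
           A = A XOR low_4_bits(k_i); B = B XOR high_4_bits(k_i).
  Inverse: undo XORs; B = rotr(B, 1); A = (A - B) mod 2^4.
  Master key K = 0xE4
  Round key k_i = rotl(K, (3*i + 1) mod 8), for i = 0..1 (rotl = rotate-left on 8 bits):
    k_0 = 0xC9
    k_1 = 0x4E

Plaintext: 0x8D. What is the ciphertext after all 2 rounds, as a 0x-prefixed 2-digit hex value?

0xDA

s_0 = plaintext = 0x8D
s_1 = Round(s_0, k_0) = 0xC7
s_2 = Round(s_1, k_1) = 0xDA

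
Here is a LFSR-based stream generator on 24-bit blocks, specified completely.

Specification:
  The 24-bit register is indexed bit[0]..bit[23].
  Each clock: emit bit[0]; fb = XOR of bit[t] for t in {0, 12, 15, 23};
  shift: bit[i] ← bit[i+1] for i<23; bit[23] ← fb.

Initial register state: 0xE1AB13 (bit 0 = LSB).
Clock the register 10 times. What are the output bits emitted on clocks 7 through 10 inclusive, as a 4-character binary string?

reg_0 = 0xE1AB13
clock 1: out=1, reg = 0xF0D589
clock 2: out=1, reg = 0x786AC4
clock 3: out=0, reg = 0x3C3562
clock 4: out=0, reg = 0x9E1AB1
clock 5: out=1, reg = 0xCF0D58
clock 6: out=0, reg = 0xE786AC
clock 7: out=0, reg = 0x73C356
clock 8: out=0, reg = 0xB9E1AB
clock 9: out=1, reg = 0xDCF0D5
clock 10: out=1, reg = 0x6E786A

0011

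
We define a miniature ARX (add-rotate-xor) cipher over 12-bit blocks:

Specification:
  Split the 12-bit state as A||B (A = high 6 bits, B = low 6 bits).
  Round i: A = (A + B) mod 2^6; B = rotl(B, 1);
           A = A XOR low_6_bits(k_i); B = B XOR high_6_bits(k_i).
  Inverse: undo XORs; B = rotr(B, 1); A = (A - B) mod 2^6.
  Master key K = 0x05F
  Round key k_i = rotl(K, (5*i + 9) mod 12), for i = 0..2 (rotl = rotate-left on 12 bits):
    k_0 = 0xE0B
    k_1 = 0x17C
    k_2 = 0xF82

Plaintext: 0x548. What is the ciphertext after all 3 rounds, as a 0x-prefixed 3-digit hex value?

s_0 = plaintext = 0x548
s_1 = Round(s_0, k_0) = 0x5A8
s_2 = Round(s_1, k_1) = 0x094
s_3 = Round(s_2, k_2) = 0x516

0x516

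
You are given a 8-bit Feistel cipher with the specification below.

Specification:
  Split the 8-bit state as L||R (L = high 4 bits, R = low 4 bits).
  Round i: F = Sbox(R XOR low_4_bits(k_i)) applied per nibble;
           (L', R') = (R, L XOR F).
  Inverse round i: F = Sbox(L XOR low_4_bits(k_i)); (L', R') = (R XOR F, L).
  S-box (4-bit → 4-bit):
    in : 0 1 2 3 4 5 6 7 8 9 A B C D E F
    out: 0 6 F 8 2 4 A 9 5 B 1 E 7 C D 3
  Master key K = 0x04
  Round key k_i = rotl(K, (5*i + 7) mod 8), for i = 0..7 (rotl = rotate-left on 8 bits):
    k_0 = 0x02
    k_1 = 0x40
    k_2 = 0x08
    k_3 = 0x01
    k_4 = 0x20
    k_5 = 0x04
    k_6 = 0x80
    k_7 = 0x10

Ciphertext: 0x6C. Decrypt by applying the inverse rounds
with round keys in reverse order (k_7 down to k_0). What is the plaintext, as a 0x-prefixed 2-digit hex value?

s_0 = ciphertext = 0x6C
s_1 = InvRound(s_0, k_7) = 0x66
s_2 = InvRound(s_1, k_6) = 0xC6
s_3 = InvRound(s_2, k_5) = 0x3C
s_4 = InvRound(s_3, k_4) = 0x43
s_5 = InvRound(s_4, k_3) = 0x74
s_6 = InvRound(s_5, k_2) = 0x77
s_7 = InvRound(s_6, k_1) = 0xE7
s_8 = InvRound(s_7, k_0) = 0x0E

0x0E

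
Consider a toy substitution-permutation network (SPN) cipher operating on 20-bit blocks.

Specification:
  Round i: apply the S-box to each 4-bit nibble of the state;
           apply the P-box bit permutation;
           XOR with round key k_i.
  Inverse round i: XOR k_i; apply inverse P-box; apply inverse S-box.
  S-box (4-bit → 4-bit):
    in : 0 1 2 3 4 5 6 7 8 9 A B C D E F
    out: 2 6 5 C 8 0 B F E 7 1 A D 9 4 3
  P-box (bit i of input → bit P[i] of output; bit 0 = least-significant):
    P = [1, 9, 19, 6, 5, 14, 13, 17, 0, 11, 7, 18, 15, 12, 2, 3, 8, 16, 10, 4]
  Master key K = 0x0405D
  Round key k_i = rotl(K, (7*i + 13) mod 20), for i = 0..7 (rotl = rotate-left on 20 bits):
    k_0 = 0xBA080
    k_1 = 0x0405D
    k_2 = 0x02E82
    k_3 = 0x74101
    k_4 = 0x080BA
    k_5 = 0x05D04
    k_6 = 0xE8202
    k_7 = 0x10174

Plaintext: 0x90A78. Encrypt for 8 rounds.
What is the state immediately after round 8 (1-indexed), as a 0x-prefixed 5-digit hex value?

0x95347

s_0 = plaintext = 0x90A78
s_1 = Round(s_0, k_0) = 0x0D7E1
s_2 = Round(s_1, k_1) = 0xDEAD4
s_3 = Round(s_2, k_2) = 0x22FF7
s_4 = Round(s_3, k_3) = 0xF8E66
s_5 = Round(s_4, k_4) = 0x3D354
s_6 = Round(s_5, k_5) = 0x4D9DC
s_7 = Round(s_6, k_6) = 0x40AF9
s_8 = Round(s_7, k_7) = 0x95347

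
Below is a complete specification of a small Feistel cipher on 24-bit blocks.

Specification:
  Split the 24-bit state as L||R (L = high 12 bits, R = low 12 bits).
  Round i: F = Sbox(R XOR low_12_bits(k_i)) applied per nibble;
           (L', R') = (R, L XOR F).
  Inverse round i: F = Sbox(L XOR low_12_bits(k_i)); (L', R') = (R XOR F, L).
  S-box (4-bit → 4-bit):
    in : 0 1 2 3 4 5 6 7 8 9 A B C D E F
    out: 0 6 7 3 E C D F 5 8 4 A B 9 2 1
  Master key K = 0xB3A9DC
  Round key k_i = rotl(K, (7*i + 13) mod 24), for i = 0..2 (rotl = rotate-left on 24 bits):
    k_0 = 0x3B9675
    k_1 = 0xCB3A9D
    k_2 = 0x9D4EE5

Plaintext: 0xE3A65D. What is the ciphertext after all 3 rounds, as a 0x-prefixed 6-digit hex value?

0x8CA33E

s_0 = plaintext = 0xE3A65D
s_1 = Round(s_0, k_0) = 0x65DE4F
s_2 = Round(s_1, k_1) = 0xE4F8CA
s_3 = Round(s_2, k_2) = 0x8CA33E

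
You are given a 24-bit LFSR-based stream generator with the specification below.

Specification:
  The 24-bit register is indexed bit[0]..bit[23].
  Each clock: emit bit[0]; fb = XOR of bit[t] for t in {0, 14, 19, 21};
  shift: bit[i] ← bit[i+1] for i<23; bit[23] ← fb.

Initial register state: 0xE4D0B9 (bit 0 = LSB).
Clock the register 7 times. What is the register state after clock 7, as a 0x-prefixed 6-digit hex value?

0xB3C9A1

reg_0 = 0xE4D0B9
clock 1: out=1, reg = 0xF2685C
clock 2: out=0, reg = 0x79342E
clock 3: out=0, reg = 0x3C9A17
clock 4: out=1, reg = 0x9E4D0B
clock 5: out=1, reg = 0xCF2685
clock 6: out=1, reg = 0x679342
clock 7: out=0, reg = 0xB3C9A1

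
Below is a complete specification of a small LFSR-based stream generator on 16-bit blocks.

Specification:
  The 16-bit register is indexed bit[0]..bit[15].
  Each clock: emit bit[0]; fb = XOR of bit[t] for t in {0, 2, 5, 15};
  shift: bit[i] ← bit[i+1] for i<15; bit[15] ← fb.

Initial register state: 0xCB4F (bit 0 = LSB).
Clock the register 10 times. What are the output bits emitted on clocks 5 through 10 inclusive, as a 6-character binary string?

reg_0 = 0xCB4F
clock 1: out=1, reg = 0xE5A7
clock 2: out=1, reg = 0x72D3
clock 3: out=1, reg = 0xB969
clock 4: out=1, reg = 0xDCB4
clock 5: out=0, reg = 0xEE5A
clock 6: out=0, reg = 0xF72D
clock 7: out=1, reg = 0x7B96
clock 8: out=0, reg = 0xBDCB
clock 9: out=1, reg = 0x5EE5
clock 10: out=1, reg = 0xAF72

001011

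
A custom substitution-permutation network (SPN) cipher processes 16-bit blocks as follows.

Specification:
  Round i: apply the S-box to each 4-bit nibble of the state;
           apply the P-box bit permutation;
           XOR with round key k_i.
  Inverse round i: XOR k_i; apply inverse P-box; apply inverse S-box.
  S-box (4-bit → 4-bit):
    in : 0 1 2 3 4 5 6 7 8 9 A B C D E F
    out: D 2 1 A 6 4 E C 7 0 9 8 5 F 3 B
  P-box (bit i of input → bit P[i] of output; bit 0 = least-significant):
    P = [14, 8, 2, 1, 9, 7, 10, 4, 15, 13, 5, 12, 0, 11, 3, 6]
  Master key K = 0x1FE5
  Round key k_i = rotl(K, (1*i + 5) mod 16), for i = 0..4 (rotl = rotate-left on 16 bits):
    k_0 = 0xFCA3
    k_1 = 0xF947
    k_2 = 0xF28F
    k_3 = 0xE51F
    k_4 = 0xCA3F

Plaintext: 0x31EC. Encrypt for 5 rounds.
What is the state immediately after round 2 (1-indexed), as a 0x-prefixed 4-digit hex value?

0xCDF1

s_0 = plaintext = 0x31EC
s_1 = Round(s_0, k_0) = 0x9667
s_2 = Round(s_1, k_1) = 0xCDF1
s_3 = Round(s_2, k_2) = 0x4136
s_4 = Round(s_3, k_3) = 0xCC81
s_5 = Round(s_4, k_4) = 0x4D96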